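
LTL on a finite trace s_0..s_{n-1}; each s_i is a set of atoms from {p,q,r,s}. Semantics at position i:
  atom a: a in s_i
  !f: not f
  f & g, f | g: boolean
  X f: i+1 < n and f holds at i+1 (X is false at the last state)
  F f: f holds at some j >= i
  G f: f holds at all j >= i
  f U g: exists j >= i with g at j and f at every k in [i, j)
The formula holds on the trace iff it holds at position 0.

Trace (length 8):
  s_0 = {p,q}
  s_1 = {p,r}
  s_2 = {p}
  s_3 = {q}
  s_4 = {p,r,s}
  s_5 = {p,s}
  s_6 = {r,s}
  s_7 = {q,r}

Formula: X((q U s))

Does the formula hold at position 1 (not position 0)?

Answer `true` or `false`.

s_0={p,q}: X((q U s))=False (q U s)=False q=True s=False
s_1={p,r}: X((q U s))=False (q U s)=False q=False s=False
s_2={p}: X((q U s))=True (q U s)=False q=False s=False
s_3={q}: X((q U s))=True (q U s)=True q=True s=False
s_4={p,r,s}: X((q U s))=True (q U s)=True q=False s=True
s_5={p,s}: X((q U s))=True (q U s)=True q=False s=True
s_6={r,s}: X((q U s))=False (q U s)=True q=False s=True
s_7={q,r}: X((q U s))=False (q U s)=False q=True s=False
Evaluating at position 1: result = False

Answer: false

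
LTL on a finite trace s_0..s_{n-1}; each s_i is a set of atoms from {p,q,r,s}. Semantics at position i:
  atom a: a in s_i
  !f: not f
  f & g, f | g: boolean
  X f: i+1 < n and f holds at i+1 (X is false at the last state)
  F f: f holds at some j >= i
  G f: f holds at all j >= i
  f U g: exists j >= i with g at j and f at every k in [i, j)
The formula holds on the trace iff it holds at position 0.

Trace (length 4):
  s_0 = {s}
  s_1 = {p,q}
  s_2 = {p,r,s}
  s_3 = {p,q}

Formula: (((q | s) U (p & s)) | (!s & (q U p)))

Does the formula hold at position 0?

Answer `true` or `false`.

Answer: true

Derivation:
s_0={s}: (((q | s) U (p & s)) | (!s & (q U p)))=True ((q | s) U (p & s))=True (q | s)=True q=False s=True (p & s)=False p=False (!s & (q U p))=False !s=False (q U p)=False
s_1={p,q}: (((q | s) U (p & s)) | (!s & (q U p)))=True ((q | s) U (p & s))=True (q | s)=True q=True s=False (p & s)=False p=True (!s & (q U p))=True !s=True (q U p)=True
s_2={p,r,s}: (((q | s) U (p & s)) | (!s & (q U p)))=True ((q | s) U (p & s))=True (q | s)=True q=False s=True (p & s)=True p=True (!s & (q U p))=False !s=False (q U p)=True
s_3={p,q}: (((q | s) U (p & s)) | (!s & (q U p)))=True ((q | s) U (p & s))=False (q | s)=True q=True s=False (p & s)=False p=True (!s & (q U p))=True !s=True (q U p)=True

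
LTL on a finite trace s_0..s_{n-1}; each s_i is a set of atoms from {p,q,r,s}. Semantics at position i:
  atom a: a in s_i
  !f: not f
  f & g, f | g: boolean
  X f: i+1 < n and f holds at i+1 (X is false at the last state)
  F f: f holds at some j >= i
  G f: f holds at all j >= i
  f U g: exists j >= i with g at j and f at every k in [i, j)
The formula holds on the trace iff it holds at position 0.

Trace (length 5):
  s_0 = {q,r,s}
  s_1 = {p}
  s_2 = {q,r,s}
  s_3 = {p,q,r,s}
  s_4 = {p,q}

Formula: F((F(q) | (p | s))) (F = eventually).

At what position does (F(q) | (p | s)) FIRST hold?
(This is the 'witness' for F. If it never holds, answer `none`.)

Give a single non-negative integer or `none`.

s_0={q,r,s}: (F(q) | (p | s))=True F(q)=True q=True (p | s)=True p=False s=True
s_1={p}: (F(q) | (p | s))=True F(q)=True q=False (p | s)=True p=True s=False
s_2={q,r,s}: (F(q) | (p | s))=True F(q)=True q=True (p | s)=True p=False s=True
s_3={p,q,r,s}: (F(q) | (p | s))=True F(q)=True q=True (p | s)=True p=True s=True
s_4={p,q}: (F(q) | (p | s))=True F(q)=True q=True (p | s)=True p=True s=False
F((F(q) | (p | s))) holds; first witness at position 0.

Answer: 0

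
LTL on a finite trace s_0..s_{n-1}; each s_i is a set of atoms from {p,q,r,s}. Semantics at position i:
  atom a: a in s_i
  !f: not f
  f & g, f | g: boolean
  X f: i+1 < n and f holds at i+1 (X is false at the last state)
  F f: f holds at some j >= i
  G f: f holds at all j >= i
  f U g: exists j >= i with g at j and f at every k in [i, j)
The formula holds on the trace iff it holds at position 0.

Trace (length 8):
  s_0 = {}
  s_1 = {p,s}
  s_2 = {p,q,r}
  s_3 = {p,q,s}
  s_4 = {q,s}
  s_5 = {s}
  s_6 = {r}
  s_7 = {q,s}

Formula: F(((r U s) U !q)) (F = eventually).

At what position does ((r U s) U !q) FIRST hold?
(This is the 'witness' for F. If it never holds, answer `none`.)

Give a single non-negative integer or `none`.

s_0={}: ((r U s) U !q)=True (r U s)=False r=False s=False !q=True q=False
s_1={p,s}: ((r U s) U !q)=True (r U s)=True r=False s=True !q=True q=False
s_2={p,q,r}: ((r U s) U !q)=True (r U s)=True r=True s=False !q=False q=True
s_3={p,q,s}: ((r U s) U !q)=True (r U s)=True r=False s=True !q=False q=True
s_4={q,s}: ((r U s) U !q)=True (r U s)=True r=False s=True !q=False q=True
s_5={s}: ((r U s) U !q)=True (r U s)=True r=False s=True !q=True q=False
s_6={r}: ((r U s) U !q)=True (r U s)=True r=True s=False !q=True q=False
s_7={q,s}: ((r U s) U !q)=False (r U s)=True r=False s=True !q=False q=True
F(((r U s) U !q)) holds; first witness at position 0.

Answer: 0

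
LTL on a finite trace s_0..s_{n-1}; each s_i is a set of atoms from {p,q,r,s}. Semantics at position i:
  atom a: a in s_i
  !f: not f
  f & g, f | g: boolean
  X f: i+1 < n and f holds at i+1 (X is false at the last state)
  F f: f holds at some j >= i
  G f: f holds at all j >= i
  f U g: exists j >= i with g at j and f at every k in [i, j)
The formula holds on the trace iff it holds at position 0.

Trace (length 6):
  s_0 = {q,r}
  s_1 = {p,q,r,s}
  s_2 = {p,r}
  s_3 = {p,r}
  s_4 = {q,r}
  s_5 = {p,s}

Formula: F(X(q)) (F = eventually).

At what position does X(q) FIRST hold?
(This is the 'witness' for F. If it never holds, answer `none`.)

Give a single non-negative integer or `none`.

Answer: 0

Derivation:
s_0={q,r}: X(q)=True q=True
s_1={p,q,r,s}: X(q)=False q=True
s_2={p,r}: X(q)=False q=False
s_3={p,r}: X(q)=True q=False
s_4={q,r}: X(q)=False q=True
s_5={p,s}: X(q)=False q=False
F(X(q)) holds; first witness at position 0.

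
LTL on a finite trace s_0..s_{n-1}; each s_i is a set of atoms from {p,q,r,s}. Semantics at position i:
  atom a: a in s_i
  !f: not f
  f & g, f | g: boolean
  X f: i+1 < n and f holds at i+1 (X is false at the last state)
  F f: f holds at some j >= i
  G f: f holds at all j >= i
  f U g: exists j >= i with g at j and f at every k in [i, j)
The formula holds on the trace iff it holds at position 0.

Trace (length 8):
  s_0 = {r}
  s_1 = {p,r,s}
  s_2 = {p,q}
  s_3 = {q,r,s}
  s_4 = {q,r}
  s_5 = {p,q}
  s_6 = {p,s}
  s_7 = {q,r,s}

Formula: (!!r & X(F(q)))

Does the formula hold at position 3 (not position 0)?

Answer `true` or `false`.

s_0={r}: (!!r & X(F(q)))=True !!r=True !r=False r=True X(F(q))=True F(q)=True q=False
s_1={p,r,s}: (!!r & X(F(q)))=True !!r=True !r=False r=True X(F(q))=True F(q)=True q=False
s_2={p,q}: (!!r & X(F(q)))=False !!r=False !r=True r=False X(F(q))=True F(q)=True q=True
s_3={q,r,s}: (!!r & X(F(q)))=True !!r=True !r=False r=True X(F(q))=True F(q)=True q=True
s_4={q,r}: (!!r & X(F(q)))=True !!r=True !r=False r=True X(F(q))=True F(q)=True q=True
s_5={p,q}: (!!r & X(F(q)))=False !!r=False !r=True r=False X(F(q))=True F(q)=True q=True
s_6={p,s}: (!!r & X(F(q)))=False !!r=False !r=True r=False X(F(q))=True F(q)=True q=False
s_7={q,r,s}: (!!r & X(F(q)))=False !!r=True !r=False r=True X(F(q))=False F(q)=True q=True
Evaluating at position 3: result = True

Answer: true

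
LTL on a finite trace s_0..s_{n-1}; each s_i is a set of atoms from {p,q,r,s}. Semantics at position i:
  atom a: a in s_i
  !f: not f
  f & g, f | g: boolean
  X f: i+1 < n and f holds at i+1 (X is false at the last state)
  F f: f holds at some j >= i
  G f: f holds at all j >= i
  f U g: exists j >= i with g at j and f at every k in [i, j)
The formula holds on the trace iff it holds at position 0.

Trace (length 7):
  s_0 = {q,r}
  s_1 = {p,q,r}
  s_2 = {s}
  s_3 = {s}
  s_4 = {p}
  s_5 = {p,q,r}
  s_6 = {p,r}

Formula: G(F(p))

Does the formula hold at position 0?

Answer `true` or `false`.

s_0={q,r}: G(F(p))=True F(p)=True p=False
s_1={p,q,r}: G(F(p))=True F(p)=True p=True
s_2={s}: G(F(p))=True F(p)=True p=False
s_3={s}: G(F(p))=True F(p)=True p=False
s_4={p}: G(F(p))=True F(p)=True p=True
s_5={p,q,r}: G(F(p))=True F(p)=True p=True
s_6={p,r}: G(F(p))=True F(p)=True p=True

Answer: true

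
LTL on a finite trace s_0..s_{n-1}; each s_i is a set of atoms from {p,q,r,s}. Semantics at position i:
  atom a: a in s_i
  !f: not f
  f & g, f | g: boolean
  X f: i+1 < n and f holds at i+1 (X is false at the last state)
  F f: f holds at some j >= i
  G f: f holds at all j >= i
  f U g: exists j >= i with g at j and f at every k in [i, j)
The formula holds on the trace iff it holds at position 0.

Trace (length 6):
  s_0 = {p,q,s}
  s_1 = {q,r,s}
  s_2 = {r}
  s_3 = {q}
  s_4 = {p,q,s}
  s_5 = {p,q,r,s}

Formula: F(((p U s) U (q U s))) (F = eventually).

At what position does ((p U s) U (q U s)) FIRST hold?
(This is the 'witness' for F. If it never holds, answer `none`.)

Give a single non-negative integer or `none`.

Answer: 0

Derivation:
s_0={p,q,s}: ((p U s) U (q U s))=True (p U s)=True p=True s=True (q U s)=True q=True
s_1={q,r,s}: ((p U s) U (q U s))=True (p U s)=True p=False s=True (q U s)=True q=True
s_2={r}: ((p U s) U (q U s))=False (p U s)=False p=False s=False (q U s)=False q=False
s_3={q}: ((p U s) U (q U s))=True (p U s)=False p=False s=False (q U s)=True q=True
s_4={p,q,s}: ((p U s) U (q U s))=True (p U s)=True p=True s=True (q U s)=True q=True
s_5={p,q,r,s}: ((p U s) U (q U s))=True (p U s)=True p=True s=True (q U s)=True q=True
F(((p U s) U (q U s))) holds; first witness at position 0.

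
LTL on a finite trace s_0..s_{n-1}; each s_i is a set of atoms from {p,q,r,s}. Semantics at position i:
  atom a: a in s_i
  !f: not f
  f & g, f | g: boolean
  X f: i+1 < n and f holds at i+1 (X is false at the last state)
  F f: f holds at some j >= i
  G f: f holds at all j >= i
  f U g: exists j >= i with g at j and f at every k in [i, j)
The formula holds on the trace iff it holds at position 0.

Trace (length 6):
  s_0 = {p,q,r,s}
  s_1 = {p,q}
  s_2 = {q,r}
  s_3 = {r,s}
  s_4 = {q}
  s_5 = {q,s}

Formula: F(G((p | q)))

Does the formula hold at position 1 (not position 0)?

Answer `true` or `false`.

Answer: true

Derivation:
s_0={p,q,r,s}: F(G((p | q)))=True G((p | q))=False (p | q)=True p=True q=True
s_1={p,q}: F(G((p | q)))=True G((p | q))=False (p | q)=True p=True q=True
s_2={q,r}: F(G((p | q)))=True G((p | q))=False (p | q)=True p=False q=True
s_3={r,s}: F(G((p | q)))=True G((p | q))=False (p | q)=False p=False q=False
s_4={q}: F(G((p | q)))=True G((p | q))=True (p | q)=True p=False q=True
s_5={q,s}: F(G((p | q)))=True G((p | q))=True (p | q)=True p=False q=True
Evaluating at position 1: result = True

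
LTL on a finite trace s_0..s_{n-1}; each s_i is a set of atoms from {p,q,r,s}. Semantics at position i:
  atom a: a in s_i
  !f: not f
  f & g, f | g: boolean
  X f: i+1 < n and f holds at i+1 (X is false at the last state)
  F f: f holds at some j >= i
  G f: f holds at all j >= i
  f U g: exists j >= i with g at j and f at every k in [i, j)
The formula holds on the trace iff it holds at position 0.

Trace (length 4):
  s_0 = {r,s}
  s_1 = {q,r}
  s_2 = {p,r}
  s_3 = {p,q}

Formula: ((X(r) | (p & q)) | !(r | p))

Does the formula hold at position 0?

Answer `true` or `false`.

s_0={r,s}: ((X(r) | (p & q)) | !(r | p))=True (X(r) | (p & q))=True X(r)=True r=True (p & q)=False p=False q=False !(r | p)=False (r | p)=True
s_1={q,r}: ((X(r) | (p & q)) | !(r | p))=True (X(r) | (p & q))=True X(r)=True r=True (p & q)=False p=False q=True !(r | p)=False (r | p)=True
s_2={p,r}: ((X(r) | (p & q)) | !(r | p))=False (X(r) | (p & q))=False X(r)=False r=True (p & q)=False p=True q=False !(r | p)=False (r | p)=True
s_3={p,q}: ((X(r) | (p & q)) | !(r | p))=True (X(r) | (p & q))=True X(r)=False r=False (p & q)=True p=True q=True !(r | p)=False (r | p)=True

Answer: true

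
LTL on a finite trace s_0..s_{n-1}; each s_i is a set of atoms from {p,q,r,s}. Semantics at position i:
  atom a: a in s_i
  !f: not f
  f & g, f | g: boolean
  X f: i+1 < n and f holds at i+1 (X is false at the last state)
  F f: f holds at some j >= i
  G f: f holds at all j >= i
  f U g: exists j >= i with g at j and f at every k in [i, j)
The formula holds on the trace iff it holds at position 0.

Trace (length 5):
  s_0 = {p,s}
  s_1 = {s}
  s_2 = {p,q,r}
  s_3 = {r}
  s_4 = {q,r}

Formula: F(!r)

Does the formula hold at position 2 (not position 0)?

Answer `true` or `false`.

Answer: false

Derivation:
s_0={p,s}: F(!r)=True !r=True r=False
s_1={s}: F(!r)=True !r=True r=False
s_2={p,q,r}: F(!r)=False !r=False r=True
s_3={r}: F(!r)=False !r=False r=True
s_4={q,r}: F(!r)=False !r=False r=True
Evaluating at position 2: result = False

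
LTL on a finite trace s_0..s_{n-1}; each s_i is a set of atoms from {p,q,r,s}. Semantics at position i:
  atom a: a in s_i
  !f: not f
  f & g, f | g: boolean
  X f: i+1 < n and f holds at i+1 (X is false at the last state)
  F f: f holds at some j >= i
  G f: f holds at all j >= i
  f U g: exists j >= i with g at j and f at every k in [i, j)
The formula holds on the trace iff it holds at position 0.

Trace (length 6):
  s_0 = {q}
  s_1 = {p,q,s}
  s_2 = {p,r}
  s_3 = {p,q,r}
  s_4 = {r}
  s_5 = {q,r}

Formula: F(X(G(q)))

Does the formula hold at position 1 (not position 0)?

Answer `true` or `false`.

Answer: true

Derivation:
s_0={q}: F(X(G(q)))=True X(G(q))=False G(q)=False q=True
s_1={p,q,s}: F(X(G(q)))=True X(G(q))=False G(q)=False q=True
s_2={p,r}: F(X(G(q)))=True X(G(q))=False G(q)=False q=False
s_3={p,q,r}: F(X(G(q)))=True X(G(q))=False G(q)=False q=True
s_4={r}: F(X(G(q)))=True X(G(q))=True G(q)=False q=False
s_5={q,r}: F(X(G(q)))=False X(G(q))=False G(q)=True q=True
Evaluating at position 1: result = True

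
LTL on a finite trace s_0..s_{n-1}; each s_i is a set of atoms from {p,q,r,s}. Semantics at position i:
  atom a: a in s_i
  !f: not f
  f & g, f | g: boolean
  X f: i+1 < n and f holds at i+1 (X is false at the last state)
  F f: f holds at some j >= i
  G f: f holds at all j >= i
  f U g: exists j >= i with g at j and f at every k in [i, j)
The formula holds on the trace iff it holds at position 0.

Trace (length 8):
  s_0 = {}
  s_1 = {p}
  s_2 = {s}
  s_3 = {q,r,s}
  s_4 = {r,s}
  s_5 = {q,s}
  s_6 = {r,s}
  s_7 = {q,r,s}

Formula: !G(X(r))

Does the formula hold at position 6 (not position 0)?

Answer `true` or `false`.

Answer: true

Derivation:
s_0={}: !G(X(r))=True G(X(r))=False X(r)=False r=False
s_1={p}: !G(X(r))=True G(X(r))=False X(r)=False r=False
s_2={s}: !G(X(r))=True G(X(r))=False X(r)=True r=False
s_3={q,r,s}: !G(X(r))=True G(X(r))=False X(r)=True r=True
s_4={r,s}: !G(X(r))=True G(X(r))=False X(r)=False r=True
s_5={q,s}: !G(X(r))=True G(X(r))=False X(r)=True r=False
s_6={r,s}: !G(X(r))=True G(X(r))=False X(r)=True r=True
s_7={q,r,s}: !G(X(r))=True G(X(r))=False X(r)=False r=True
Evaluating at position 6: result = True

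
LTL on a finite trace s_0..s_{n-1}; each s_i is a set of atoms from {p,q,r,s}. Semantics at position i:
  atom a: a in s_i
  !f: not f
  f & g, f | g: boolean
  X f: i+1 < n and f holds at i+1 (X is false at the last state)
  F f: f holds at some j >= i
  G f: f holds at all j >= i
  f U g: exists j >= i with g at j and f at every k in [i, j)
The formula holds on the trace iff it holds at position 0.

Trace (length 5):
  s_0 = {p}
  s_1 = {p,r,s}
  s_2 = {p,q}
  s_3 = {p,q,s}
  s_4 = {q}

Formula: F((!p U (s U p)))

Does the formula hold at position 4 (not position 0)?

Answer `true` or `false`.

Answer: false

Derivation:
s_0={p}: F((!p U (s U p)))=True (!p U (s U p))=True !p=False p=True (s U p)=True s=False
s_1={p,r,s}: F((!p U (s U p)))=True (!p U (s U p))=True !p=False p=True (s U p)=True s=True
s_2={p,q}: F((!p U (s U p)))=True (!p U (s U p))=True !p=False p=True (s U p)=True s=False
s_3={p,q,s}: F((!p U (s U p)))=True (!p U (s U p))=True !p=False p=True (s U p)=True s=True
s_4={q}: F((!p U (s U p)))=False (!p U (s U p))=False !p=True p=False (s U p)=False s=False
Evaluating at position 4: result = False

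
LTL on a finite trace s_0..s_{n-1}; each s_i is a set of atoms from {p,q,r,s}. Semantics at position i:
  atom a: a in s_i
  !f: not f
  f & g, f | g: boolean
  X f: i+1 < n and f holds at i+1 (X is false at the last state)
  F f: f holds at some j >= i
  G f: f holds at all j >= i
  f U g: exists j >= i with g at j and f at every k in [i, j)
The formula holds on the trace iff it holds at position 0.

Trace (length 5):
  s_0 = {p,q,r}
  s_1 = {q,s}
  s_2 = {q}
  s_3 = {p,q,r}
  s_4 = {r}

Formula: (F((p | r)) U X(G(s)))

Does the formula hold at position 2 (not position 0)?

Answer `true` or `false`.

Answer: false

Derivation:
s_0={p,q,r}: (F((p | r)) U X(G(s)))=False F((p | r))=True (p | r)=True p=True r=True X(G(s))=False G(s)=False s=False
s_1={q,s}: (F((p | r)) U X(G(s)))=False F((p | r))=True (p | r)=False p=False r=False X(G(s))=False G(s)=False s=True
s_2={q}: (F((p | r)) U X(G(s)))=False F((p | r))=True (p | r)=False p=False r=False X(G(s))=False G(s)=False s=False
s_3={p,q,r}: (F((p | r)) U X(G(s)))=False F((p | r))=True (p | r)=True p=True r=True X(G(s))=False G(s)=False s=False
s_4={r}: (F((p | r)) U X(G(s)))=False F((p | r))=True (p | r)=True p=False r=True X(G(s))=False G(s)=False s=False
Evaluating at position 2: result = False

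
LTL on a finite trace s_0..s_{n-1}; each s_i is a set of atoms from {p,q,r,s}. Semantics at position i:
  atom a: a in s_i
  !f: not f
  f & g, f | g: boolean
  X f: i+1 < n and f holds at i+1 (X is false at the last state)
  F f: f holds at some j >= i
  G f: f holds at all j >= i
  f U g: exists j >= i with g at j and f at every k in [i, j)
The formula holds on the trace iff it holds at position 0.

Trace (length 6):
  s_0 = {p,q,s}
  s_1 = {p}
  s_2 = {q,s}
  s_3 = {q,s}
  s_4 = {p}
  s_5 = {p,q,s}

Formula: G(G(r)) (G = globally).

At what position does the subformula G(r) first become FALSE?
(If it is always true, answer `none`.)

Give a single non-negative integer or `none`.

Answer: 0

Derivation:
s_0={p,q,s}: G(r)=False r=False
s_1={p}: G(r)=False r=False
s_2={q,s}: G(r)=False r=False
s_3={q,s}: G(r)=False r=False
s_4={p}: G(r)=False r=False
s_5={p,q,s}: G(r)=False r=False
G(G(r)) holds globally = False
First violation at position 0.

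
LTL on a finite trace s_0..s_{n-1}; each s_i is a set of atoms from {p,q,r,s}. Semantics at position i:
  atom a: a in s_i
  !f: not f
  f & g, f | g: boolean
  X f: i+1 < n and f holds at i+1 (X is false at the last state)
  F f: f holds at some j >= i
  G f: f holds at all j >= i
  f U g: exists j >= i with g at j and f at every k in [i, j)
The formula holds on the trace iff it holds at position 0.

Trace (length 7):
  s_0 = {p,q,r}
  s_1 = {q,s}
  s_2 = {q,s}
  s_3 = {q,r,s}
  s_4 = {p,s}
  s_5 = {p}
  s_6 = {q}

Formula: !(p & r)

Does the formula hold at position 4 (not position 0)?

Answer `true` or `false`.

Answer: true

Derivation:
s_0={p,q,r}: !(p & r)=False (p & r)=True p=True r=True
s_1={q,s}: !(p & r)=True (p & r)=False p=False r=False
s_2={q,s}: !(p & r)=True (p & r)=False p=False r=False
s_3={q,r,s}: !(p & r)=True (p & r)=False p=False r=True
s_4={p,s}: !(p & r)=True (p & r)=False p=True r=False
s_5={p}: !(p & r)=True (p & r)=False p=True r=False
s_6={q}: !(p & r)=True (p & r)=False p=False r=False
Evaluating at position 4: result = True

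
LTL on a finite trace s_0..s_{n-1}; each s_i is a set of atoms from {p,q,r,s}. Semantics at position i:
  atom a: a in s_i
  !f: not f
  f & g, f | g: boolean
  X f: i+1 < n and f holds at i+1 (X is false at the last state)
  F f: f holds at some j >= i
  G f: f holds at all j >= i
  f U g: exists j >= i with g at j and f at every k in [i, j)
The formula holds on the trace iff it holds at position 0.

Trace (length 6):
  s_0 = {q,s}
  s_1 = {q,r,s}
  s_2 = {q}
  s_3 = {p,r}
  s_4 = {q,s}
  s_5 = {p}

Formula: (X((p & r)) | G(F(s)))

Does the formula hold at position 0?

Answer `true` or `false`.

s_0={q,s}: (X((p & r)) | G(F(s)))=False X((p & r))=False (p & r)=False p=False r=False G(F(s))=False F(s)=True s=True
s_1={q,r,s}: (X((p & r)) | G(F(s)))=False X((p & r))=False (p & r)=False p=False r=True G(F(s))=False F(s)=True s=True
s_2={q}: (X((p & r)) | G(F(s)))=True X((p & r))=True (p & r)=False p=False r=False G(F(s))=False F(s)=True s=False
s_3={p,r}: (X((p & r)) | G(F(s)))=False X((p & r))=False (p & r)=True p=True r=True G(F(s))=False F(s)=True s=False
s_4={q,s}: (X((p & r)) | G(F(s)))=False X((p & r))=False (p & r)=False p=False r=False G(F(s))=False F(s)=True s=True
s_5={p}: (X((p & r)) | G(F(s)))=False X((p & r))=False (p & r)=False p=True r=False G(F(s))=False F(s)=False s=False

Answer: false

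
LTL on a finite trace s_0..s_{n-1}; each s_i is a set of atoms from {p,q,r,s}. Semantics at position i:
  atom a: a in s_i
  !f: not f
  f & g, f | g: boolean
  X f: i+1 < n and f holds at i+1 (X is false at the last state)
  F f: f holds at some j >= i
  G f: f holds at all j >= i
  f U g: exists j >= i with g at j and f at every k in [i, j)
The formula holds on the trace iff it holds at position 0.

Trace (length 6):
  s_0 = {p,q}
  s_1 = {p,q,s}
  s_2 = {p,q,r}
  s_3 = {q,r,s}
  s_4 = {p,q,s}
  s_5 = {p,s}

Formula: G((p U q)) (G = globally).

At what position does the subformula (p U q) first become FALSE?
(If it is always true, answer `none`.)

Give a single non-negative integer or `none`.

Answer: 5

Derivation:
s_0={p,q}: (p U q)=True p=True q=True
s_1={p,q,s}: (p U q)=True p=True q=True
s_2={p,q,r}: (p U q)=True p=True q=True
s_3={q,r,s}: (p U q)=True p=False q=True
s_4={p,q,s}: (p U q)=True p=True q=True
s_5={p,s}: (p U q)=False p=True q=False
G((p U q)) holds globally = False
First violation at position 5.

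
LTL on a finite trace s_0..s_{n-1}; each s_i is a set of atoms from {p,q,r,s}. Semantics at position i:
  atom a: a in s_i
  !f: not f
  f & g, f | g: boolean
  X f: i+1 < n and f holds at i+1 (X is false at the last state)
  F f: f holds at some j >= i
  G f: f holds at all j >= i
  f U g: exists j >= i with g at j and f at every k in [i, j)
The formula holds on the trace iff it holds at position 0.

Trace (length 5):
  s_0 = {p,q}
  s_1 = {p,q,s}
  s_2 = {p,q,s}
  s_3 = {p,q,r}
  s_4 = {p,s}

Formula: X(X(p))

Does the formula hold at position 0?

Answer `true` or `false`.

Answer: true

Derivation:
s_0={p,q}: X(X(p))=True X(p)=True p=True
s_1={p,q,s}: X(X(p))=True X(p)=True p=True
s_2={p,q,s}: X(X(p))=True X(p)=True p=True
s_3={p,q,r}: X(X(p))=False X(p)=True p=True
s_4={p,s}: X(X(p))=False X(p)=False p=True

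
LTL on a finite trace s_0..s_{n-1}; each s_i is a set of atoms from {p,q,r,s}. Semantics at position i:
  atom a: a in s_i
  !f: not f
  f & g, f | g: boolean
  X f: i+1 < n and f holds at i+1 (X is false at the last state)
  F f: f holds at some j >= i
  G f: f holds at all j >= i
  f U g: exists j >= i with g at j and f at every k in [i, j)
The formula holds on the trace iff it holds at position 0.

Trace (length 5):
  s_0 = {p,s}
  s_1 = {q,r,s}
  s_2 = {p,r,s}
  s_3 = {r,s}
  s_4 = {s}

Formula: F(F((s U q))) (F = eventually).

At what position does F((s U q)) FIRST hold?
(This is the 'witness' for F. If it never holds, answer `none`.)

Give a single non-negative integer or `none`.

s_0={p,s}: F((s U q))=True (s U q)=True s=True q=False
s_1={q,r,s}: F((s U q))=True (s U q)=True s=True q=True
s_2={p,r,s}: F((s U q))=False (s U q)=False s=True q=False
s_3={r,s}: F((s U q))=False (s U q)=False s=True q=False
s_4={s}: F((s U q))=False (s U q)=False s=True q=False
F(F((s U q))) holds; first witness at position 0.

Answer: 0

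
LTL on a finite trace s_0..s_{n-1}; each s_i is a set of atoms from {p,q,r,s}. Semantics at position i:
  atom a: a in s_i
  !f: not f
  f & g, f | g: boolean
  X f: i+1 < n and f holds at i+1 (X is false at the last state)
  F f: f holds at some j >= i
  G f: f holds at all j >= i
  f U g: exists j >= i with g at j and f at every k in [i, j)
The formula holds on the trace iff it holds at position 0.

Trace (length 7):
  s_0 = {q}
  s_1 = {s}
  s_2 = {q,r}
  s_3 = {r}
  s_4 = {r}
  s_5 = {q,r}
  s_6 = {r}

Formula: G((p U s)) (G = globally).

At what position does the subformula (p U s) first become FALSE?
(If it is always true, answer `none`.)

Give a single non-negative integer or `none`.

Answer: 0

Derivation:
s_0={q}: (p U s)=False p=False s=False
s_1={s}: (p U s)=True p=False s=True
s_2={q,r}: (p U s)=False p=False s=False
s_3={r}: (p U s)=False p=False s=False
s_4={r}: (p U s)=False p=False s=False
s_5={q,r}: (p U s)=False p=False s=False
s_6={r}: (p U s)=False p=False s=False
G((p U s)) holds globally = False
First violation at position 0.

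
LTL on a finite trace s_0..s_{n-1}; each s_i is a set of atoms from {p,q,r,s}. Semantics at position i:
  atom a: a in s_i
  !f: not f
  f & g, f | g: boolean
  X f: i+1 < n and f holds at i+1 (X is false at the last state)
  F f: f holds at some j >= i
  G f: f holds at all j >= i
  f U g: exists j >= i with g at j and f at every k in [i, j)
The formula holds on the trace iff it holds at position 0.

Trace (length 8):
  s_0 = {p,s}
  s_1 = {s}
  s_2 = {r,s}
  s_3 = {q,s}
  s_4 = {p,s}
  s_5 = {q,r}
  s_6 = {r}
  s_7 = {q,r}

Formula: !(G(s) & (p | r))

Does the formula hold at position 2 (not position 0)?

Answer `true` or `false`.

Answer: true

Derivation:
s_0={p,s}: !(G(s) & (p | r))=True (G(s) & (p | r))=False G(s)=False s=True (p | r)=True p=True r=False
s_1={s}: !(G(s) & (p | r))=True (G(s) & (p | r))=False G(s)=False s=True (p | r)=False p=False r=False
s_2={r,s}: !(G(s) & (p | r))=True (G(s) & (p | r))=False G(s)=False s=True (p | r)=True p=False r=True
s_3={q,s}: !(G(s) & (p | r))=True (G(s) & (p | r))=False G(s)=False s=True (p | r)=False p=False r=False
s_4={p,s}: !(G(s) & (p | r))=True (G(s) & (p | r))=False G(s)=False s=True (p | r)=True p=True r=False
s_5={q,r}: !(G(s) & (p | r))=True (G(s) & (p | r))=False G(s)=False s=False (p | r)=True p=False r=True
s_6={r}: !(G(s) & (p | r))=True (G(s) & (p | r))=False G(s)=False s=False (p | r)=True p=False r=True
s_7={q,r}: !(G(s) & (p | r))=True (G(s) & (p | r))=False G(s)=False s=False (p | r)=True p=False r=True
Evaluating at position 2: result = True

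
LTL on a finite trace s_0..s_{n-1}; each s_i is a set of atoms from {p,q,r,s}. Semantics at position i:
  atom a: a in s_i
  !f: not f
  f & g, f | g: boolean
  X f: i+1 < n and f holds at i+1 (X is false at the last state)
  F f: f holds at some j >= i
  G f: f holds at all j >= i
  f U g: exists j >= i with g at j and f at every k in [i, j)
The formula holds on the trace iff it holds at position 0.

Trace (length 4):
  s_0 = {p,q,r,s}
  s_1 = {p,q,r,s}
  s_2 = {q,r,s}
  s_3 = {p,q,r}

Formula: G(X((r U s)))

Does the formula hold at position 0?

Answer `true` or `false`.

s_0={p,q,r,s}: G(X((r U s)))=False X((r U s))=True (r U s)=True r=True s=True
s_1={p,q,r,s}: G(X((r U s)))=False X((r U s))=True (r U s)=True r=True s=True
s_2={q,r,s}: G(X((r U s)))=False X((r U s))=False (r U s)=True r=True s=True
s_3={p,q,r}: G(X((r U s)))=False X((r U s))=False (r U s)=False r=True s=False

Answer: false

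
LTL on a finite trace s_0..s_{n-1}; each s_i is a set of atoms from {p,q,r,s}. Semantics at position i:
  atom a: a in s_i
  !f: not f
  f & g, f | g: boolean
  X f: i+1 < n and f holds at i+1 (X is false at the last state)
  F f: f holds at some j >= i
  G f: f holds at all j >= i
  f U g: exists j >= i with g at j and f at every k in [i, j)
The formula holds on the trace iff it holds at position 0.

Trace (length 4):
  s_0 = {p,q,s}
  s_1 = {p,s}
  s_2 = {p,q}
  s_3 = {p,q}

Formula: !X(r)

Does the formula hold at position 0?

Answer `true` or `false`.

Answer: true

Derivation:
s_0={p,q,s}: !X(r)=True X(r)=False r=False
s_1={p,s}: !X(r)=True X(r)=False r=False
s_2={p,q}: !X(r)=True X(r)=False r=False
s_3={p,q}: !X(r)=True X(r)=False r=False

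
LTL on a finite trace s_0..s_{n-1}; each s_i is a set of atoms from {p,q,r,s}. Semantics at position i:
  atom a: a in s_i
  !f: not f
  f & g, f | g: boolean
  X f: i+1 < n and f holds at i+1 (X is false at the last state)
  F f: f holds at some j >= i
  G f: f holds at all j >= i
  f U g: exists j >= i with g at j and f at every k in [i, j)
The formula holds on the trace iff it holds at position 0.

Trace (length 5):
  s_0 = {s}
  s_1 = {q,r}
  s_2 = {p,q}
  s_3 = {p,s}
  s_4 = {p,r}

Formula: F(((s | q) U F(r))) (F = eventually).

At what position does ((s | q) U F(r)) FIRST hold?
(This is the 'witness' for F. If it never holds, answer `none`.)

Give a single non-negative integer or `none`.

s_0={s}: ((s | q) U F(r))=True (s | q)=True s=True q=False F(r)=True r=False
s_1={q,r}: ((s | q) U F(r))=True (s | q)=True s=False q=True F(r)=True r=True
s_2={p,q}: ((s | q) U F(r))=True (s | q)=True s=False q=True F(r)=True r=False
s_3={p,s}: ((s | q) U F(r))=True (s | q)=True s=True q=False F(r)=True r=False
s_4={p,r}: ((s | q) U F(r))=True (s | q)=False s=False q=False F(r)=True r=True
F(((s | q) U F(r))) holds; first witness at position 0.

Answer: 0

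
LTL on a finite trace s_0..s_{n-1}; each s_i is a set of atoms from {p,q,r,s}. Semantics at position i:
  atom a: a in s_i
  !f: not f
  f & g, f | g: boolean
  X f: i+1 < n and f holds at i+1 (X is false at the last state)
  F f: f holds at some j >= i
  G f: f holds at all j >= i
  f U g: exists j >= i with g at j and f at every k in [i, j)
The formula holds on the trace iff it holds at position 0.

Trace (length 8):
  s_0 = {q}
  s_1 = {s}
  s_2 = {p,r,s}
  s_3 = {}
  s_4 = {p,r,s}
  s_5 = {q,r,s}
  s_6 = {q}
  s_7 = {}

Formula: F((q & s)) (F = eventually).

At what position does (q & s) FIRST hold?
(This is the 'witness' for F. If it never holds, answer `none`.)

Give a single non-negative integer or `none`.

Answer: 5

Derivation:
s_0={q}: (q & s)=False q=True s=False
s_1={s}: (q & s)=False q=False s=True
s_2={p,r,s}: (q & s)=False q=False s=True
s_3={}: (q & s)=False q=False s=False
s_4={p,r,s}: (q & s)=False q=False s=True
s_5={q,r,s}: (q & s)=True q=True s=True
s_6={q}: (q & s)=False q=True s=False
s_7={}: (q & s)=False q=False s=False
F((q & s)) holds; first witness at position 5.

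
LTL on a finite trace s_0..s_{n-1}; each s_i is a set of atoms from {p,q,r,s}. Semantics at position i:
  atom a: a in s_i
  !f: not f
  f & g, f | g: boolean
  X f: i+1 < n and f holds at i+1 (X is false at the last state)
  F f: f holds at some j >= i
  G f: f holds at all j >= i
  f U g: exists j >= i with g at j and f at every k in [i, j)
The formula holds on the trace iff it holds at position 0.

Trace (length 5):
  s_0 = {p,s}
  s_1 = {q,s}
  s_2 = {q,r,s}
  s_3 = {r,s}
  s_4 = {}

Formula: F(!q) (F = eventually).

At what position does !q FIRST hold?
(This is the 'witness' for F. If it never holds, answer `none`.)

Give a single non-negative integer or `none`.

s_0={p,s}: !q=True q=False
s_1={q,s}: !q=False q=True
s_2={q,r,s}: !q=False q=True
s_3={r,s}: !q=True q=False
s_4={}: !q=True q=False
F(!q) holds; first witness at position 0.

Answer: 0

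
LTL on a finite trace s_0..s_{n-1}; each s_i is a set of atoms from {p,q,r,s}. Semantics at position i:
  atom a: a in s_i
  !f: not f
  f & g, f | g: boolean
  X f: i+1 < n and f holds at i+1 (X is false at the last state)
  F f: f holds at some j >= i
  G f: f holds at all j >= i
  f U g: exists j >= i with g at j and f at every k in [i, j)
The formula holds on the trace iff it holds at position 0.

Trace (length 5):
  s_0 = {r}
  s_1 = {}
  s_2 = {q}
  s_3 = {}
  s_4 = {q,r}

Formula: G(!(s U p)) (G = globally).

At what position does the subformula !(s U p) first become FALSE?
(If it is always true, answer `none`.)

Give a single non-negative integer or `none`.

Answer: none

Derivation:
s_0={r}: !(s U p)=True (s U p)=False s=False p=False
s_1={}: !(s U p)=True (s U p)=False s=False p=False
s_2={q}: !(s U p)=True (s U p)=False s=False p=False
s_3={}: !(s U p)=True (s U p)=False s=False p=False
s_4={q,r}: !(s U p)=True (s U p)=False s=False p=False
G(!(s U p)) holds globally = True
No violation — formula holds at every position.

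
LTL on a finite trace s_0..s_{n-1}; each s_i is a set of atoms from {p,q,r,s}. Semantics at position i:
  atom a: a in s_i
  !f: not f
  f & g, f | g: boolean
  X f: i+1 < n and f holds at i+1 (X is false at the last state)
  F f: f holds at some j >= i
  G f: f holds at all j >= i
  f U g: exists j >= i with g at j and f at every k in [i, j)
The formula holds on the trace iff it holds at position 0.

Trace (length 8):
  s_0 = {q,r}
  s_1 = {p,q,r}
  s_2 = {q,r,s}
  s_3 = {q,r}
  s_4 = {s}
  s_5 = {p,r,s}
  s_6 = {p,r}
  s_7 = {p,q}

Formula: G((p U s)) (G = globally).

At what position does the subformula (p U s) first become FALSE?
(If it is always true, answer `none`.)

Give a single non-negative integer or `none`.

Answer: 0

Derivation:
s_0={q,r}: (p U s)=False p=False s=False
s_1={p,q,r}: (p U s)=True p=True s=False
s_2={q,r,s}: (p U s)=True p=False s=True
s_3={q,r}: (p U s)=False p=False s=False
s_4={s}: (p U s)=True p=False s=True
s_5={p,r,s}: (p U s)=True p=True s=True
s_6={p,r}: (p U s)=False p=True s=False
s_7={p,q}: (p U s)=False p=True s=False
G((p U s)) holds globally = False
First violation at position 0.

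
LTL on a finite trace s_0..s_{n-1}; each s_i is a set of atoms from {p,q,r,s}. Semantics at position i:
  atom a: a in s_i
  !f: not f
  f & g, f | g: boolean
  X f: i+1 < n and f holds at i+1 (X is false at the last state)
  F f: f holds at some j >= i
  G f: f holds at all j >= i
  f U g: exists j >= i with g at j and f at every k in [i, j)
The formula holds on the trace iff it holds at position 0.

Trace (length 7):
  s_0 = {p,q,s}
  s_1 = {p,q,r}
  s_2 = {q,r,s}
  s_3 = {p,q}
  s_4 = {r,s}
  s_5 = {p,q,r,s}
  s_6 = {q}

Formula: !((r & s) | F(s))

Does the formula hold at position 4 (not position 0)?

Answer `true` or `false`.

Answer: false

Derivation:
s_0={p,q,s}: !((r & s) | F(s))=False ((r & s) | F(s))=True (r & s)=False r=False s=True F(s)=True
s_1={p,q,r}: !((r & s) | F(s))=False ((r & s) | F(s))=True (r & s)=False r=True s=False F(s)=True
s_2={q,r,s}: !((r & s) | F(s))=False ((r & s) | F(s))=True (r & s)=True r=True s=True F(s)=True
s_3={p,q}: !((r & s) | F(s))=False ((r & s) | F(s))=True (r & s)=False r=False s=False F(s)=True
s_4={r,s}: !((r & s) | F(s))=False ((r & s) | F(s))=True (r & s)=True r=True s=True F(s)=True
s_5={p,q,r,s}: !((r & s) | F(s))=False ((r & s) | F(s))=True (r & s)=True r=True s=True F(s)=True
s_6={q}: !((r & s) | F(s))=True ((r & s) | F(s))=False (r & s)=False r=False s=False F(s)=False
Evaluating at position 4: result = False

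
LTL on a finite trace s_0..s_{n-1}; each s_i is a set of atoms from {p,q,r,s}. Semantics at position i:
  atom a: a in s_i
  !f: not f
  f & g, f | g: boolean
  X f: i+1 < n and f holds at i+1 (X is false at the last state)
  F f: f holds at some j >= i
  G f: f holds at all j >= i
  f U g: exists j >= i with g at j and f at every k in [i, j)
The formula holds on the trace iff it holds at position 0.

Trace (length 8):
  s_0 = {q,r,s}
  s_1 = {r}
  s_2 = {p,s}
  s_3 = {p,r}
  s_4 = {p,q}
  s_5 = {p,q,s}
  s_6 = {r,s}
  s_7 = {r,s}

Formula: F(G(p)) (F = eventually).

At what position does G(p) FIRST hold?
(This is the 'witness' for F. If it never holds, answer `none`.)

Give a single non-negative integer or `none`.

s_0={q,r,s}: G(p)=False p=False
s_1={r}: G(p)=False p=False
s_2={p,s}: G(p)=False p=True
s_3={p,r}: G(p)=False p=True
s_4={p,q}: G(p)=False p=True
s_5={p,q,s}: G(p)=False p=True
s_6={r,s}: G(p)=False p=False
s_7={r,s}: G(p)=False p=False
F(G(p)) does not hold (no witness exists).

Answer: none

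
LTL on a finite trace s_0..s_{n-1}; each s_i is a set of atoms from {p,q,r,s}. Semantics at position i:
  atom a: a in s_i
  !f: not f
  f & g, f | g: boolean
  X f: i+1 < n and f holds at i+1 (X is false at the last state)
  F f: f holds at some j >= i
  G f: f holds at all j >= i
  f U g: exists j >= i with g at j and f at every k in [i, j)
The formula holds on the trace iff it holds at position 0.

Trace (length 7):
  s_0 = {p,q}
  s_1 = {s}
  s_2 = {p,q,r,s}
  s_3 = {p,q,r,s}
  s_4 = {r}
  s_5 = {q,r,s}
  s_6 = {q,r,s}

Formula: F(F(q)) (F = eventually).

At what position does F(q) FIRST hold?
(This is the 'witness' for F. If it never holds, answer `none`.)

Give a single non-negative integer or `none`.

Answer: 0

Derivation:
s_0={p,q}: F(q)=True q=True
s_1={s}: F(q)=True q=False
s_2={p,q,r,s}: F(q)=True q=True
s_3={p,q,r,s}: F(q)=True q=True
s_4={r}: F(q)=True q=False
s_5={q,r,s}: F(q)=True q=True
s_6={q,r,s}: F(q)=True q=True
F(F(q)) holds; first witness at position 0.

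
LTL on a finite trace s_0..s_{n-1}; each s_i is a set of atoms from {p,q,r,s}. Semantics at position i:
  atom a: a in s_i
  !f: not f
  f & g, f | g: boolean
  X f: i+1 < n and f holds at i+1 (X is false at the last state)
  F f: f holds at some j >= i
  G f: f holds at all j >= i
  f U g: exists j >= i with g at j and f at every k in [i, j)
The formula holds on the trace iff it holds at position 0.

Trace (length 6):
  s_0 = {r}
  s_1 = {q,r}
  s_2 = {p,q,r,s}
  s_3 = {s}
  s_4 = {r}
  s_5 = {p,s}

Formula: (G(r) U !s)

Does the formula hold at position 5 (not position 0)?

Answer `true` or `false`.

Answer: false

Derivation:
s_0={r}: (G(r) U !s)=True G(r)=False r=True !s=True s=False
s_1={q,r}: (G(r) U !s)=True G(r)=False r=True !s=True s=False
s_2={p,q,r,s}: (G(r) U !s)=False G(r)=False r=True !s=False s=True
s_3={s}: (G(r) U !s)=False G(r)=False r=False !s=False s=True
s_4={r}: (G(r) U !s)=True G(r)=False r=True !s=True s=False
s_5={p,s}: (G(r) U !s)=False G(r)=False r=False !s=False s=True
Evaluating at position 5: result = False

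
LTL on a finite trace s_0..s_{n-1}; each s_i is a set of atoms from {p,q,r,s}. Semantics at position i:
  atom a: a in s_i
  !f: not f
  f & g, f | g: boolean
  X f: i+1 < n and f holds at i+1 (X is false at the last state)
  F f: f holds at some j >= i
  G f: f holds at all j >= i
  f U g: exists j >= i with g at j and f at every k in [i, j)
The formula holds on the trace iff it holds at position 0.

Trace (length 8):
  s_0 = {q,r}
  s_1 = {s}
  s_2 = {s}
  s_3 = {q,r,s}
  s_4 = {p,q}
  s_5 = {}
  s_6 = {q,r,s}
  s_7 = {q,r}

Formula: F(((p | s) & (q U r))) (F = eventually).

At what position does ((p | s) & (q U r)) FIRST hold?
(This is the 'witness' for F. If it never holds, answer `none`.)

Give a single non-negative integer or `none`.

s_0={q,r}: ((p | s) & (q U r))=False (p | s)=False p=False s=False (q U r)=True q=True r=True
s_1={s}: ((p | s) & (q U r))=False (p | s)=True p=False s=True (q U r)=False q=False r=False
s_2={s}: ((p | s) & (q U r))=False (p | s)=True p=False s=True (q U r)=False q=False r=False
s_3={q,r,s}: ((p | s) & (q U r))=True (p | s)=True p=False s=True (q U r)=True q=True r=True
s_4={p,q}: ((p | s) & (q U r))=False (p | s)=True p=True s=False (q U r)=False q=True r=False
s_5={}: ((p | s) & (q U r))=False (p | s)=False p=False s=False (q U r)=False q=False r=False
s_6={q,r,s}: ((p | s) & (q U r))=True (p | s)=True p=False s=True (q U r)=True q=True r=True
s_7={q,r}: ((p | s) & (q U r))=False (p | s)=False p=False s=False (q U r)=True q=True r=True
F(((p | s) & (q U r))) holds; first witness at position 3.

Answer: 3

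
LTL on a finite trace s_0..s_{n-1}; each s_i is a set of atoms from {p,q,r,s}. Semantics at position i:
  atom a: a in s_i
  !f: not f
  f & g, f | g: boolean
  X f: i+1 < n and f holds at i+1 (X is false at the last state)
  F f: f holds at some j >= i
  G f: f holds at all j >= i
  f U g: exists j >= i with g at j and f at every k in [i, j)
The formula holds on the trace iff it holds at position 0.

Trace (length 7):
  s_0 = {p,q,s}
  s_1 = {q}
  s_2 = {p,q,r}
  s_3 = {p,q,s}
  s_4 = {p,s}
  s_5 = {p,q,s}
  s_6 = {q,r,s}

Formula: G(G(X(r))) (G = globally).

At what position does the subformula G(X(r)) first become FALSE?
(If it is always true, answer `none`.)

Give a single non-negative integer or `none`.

Answer: 0

Derivation:
s_0={p,q,s}: G(X(r))=False X(r)=False r=False
s_1={q}: G(X(r))=False X(r)=True r=False
s_2={p,q,r}: G(X(r))=False X(r)=False r=True
s_3={p,q,s}: G(X(r))=False X(r)=False r=False
s_4={p,s}: G(X(r))=False X(r)=False r=False
s_5={p,q,s}: G(X(r))=False X(r)=True r=False
s_6={q,r,s}: G(X(r))=False X(r)=False r=True
G(G(X(r))) holds globally = False
First violation at position 0.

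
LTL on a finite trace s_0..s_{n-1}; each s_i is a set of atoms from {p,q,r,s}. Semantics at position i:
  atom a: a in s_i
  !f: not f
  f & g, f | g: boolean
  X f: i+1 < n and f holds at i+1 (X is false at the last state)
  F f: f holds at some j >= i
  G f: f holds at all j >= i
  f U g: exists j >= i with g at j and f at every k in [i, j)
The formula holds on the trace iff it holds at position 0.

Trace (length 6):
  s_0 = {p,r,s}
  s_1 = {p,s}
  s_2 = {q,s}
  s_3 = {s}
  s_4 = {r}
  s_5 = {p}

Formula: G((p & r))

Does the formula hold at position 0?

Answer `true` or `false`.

Answer: false

Derivation:
s_0={p,r,s}: G((p & r))=False (p & r)=True p=True r=True
s_1={p,s}: G((p & r))=False (p & r)=False p=True r=False
s_2={q,s}: G((p & r))=False (p & r)=False p=False r=False
s_3={s}: G((p & r))=False (p & r)=False p=False r=False
s_4={r}: G((p & r))=False (p & r)=False p=False r=True
s_5={p}: G((p & r))=False (p & r)=False p=True r=False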